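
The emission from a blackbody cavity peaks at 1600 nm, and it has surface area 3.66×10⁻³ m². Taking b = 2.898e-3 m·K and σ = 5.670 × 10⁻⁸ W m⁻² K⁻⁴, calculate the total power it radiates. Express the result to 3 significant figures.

P ≈ 2.23×10³ W

Wien's law: T = b/λ_max = 2.898×10⁻³/1.600×10⁻⁶ = 1811.25 K.
Area A = 3.66×10⁻³ m².
Then P = σAT⁴ = 5.670×10⁻⁸×3.66×10⁻³×(1811.25)⁴ = 2.23×10³ W.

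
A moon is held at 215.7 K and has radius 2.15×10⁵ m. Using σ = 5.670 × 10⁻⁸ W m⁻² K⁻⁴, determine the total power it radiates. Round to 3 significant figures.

Surface area A = 4πR² = 4π(2.15×10⁵ m)² = 5.80880×10¹¹ m².
P = σAT⁴ = 5.670×10⁻⁸ × 5.80880×10¹¹ × (215.7)⁴ = 7.13×10¹³ W.

P ≈ 7.13×10¹³ W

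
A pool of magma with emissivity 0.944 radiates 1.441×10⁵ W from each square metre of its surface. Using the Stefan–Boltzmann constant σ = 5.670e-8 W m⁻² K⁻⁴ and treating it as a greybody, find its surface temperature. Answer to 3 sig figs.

T ≈ 1.28×10³ K

I = εσT⁴, so T = (I/εσ)^(1/4) = (1.441×10⁵/(0.944×5.670×10⁻⁸))^(1/4) = 1.28×10³ K.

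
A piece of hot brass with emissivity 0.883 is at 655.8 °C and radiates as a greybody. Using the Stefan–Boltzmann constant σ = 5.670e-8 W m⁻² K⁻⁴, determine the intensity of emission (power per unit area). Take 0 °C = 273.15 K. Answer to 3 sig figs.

T = 655.8 °C + 273.15 = 928.95 K.
Stefan–Boltzmann: I = εσT⁴ = 0.883 × 5.670×10⁻⁸ × (928.95)⁴ = 3.73×10⁴ W/m².

I ≈ 3.73×10⁴ W/m²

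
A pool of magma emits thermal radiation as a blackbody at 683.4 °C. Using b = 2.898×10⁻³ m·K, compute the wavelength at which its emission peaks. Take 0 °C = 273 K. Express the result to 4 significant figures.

λ_max ≈ 3.030 μm

T = 683.4 °C + 273 = 956.4 K.
Wien's displacement law: λ_max = b/T = (2.898×10⁻³ m·K)/(956.4 K) = 3.0301×10⁻⁶ m.
That is 3.030 μm, in the infrared range.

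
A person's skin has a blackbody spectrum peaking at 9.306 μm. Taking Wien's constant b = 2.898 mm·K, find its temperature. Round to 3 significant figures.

T ≈ 311 K

Wien's law gives T = b/λ_max = (2.898×10⁻³ m·K)/(9.306×10⁻⁶ m) = 311 K.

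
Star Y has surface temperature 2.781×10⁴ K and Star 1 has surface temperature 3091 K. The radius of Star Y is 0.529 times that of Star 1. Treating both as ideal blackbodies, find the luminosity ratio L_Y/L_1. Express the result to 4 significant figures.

L ∝ R²T⁴, so L_Y/L_1 = (R_Y/R_1)²(T_Y/T_1)⁴ = (0.529)² × (2.781×10⁴/3091)⁴ = 0.279841 × 6552.51 = 1834.

L_Y/L_1 ≈ 1834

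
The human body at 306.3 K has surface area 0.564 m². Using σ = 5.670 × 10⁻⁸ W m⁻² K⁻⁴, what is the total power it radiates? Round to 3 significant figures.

Area A = 0.564 m².
P = σAT⁴ = 5.670×10⁻⁸ × 0.564 × (306.3)⁴ = 281 W.

P ≈ 281 W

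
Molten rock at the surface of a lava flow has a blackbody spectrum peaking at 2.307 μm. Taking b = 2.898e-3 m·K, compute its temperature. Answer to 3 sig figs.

Wien's law gives T = b/λ_max = (2.898×10⁻³ m·K)/(2.307×10⁻⁶ m) = 1.26×10³ K.

T ≈ 1.26×10³ K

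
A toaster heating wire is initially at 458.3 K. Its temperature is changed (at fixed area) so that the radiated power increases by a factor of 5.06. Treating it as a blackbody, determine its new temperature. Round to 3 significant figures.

T₂ ≈ 687 K

P ∝ T⁴, so T₂/T₁ = (P₂/P₁)^(1/4) = (5.06)^(1/4) = 1.49981.
T₂ = 458.3 × 1.49981 = 687 K.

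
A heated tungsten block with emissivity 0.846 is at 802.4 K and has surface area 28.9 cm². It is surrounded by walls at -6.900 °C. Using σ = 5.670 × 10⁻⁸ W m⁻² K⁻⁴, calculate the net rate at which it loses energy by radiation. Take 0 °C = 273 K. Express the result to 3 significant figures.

Surroundings: T = -6.900 °C + 273 = 266.100 K.
Area A = 28.9 cm² = 2.89×10⁻³ m².
Net radiated power P_net = εσA(T⁴ − T₀⁴) = 0.846×5.670×10⁻⁸×2.89×10⁻³×(802.4⁴ − 266.100⁴).
T⁴ − T₀⁴ = 4.14537×10¹¹ − 5.01394×10⁹ = 4.09523×10¹¹ K⁴, so P_net = 56.8 W.

Net loss ≈ 56.8 W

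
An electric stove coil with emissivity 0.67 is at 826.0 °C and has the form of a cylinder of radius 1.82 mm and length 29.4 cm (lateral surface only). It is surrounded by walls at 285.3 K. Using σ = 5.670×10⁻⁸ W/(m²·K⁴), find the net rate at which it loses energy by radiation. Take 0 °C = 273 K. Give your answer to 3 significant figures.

T = 826.0 °C + 273 = 1099.0 K.
Lateral area A = 2πrL = 2π×1.82×10⁻³×0.294 = 3.36201×10⁻³ m².
Net radiated power P_net = εσA(T⁴ − T₀⁴) = 0.67×5.670×10⁻⁸×3.36201×10⁻³×(1099.0⁴ − 285.3⁴).
T⁴ − T₀⁴ = 1.45878×10¹² − 6.62532×10⁹ = 1.45215×10¹² K⁴, so P_net = 185 W.

Net loss ≈ 185 W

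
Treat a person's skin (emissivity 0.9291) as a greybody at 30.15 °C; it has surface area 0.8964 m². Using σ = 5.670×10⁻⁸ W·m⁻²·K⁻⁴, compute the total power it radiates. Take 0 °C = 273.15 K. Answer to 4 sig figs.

P ≈ 399.6 W

T = 30.15 °C + 273.15 = 303.30 K.
Area A = 0.8964 m².
P = εσAT⁴ = 0.9291 × 5.670×10⁻⁸ × 0.8964 × (303.30)⁴ = 399.6 W.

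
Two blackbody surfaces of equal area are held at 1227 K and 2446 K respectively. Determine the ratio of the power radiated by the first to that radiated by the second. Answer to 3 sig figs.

P₁/P₂ ≈ 0.0633

With equal areas, P₁/P₂ = (T₁/T₂)⁴ = (1227/2446)⁴ = 0.0633.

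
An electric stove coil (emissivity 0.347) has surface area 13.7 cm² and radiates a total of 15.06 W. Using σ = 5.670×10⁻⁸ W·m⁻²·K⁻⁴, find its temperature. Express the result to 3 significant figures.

T ≈ 865 K

Area A = 13.7 cm² = 1.37×10⁻³ m².
P = εσAT⁴ ⇒ T = (P/(εσA))^(1/4) = (15.06/(0.347×5.670×10⁻⁸×1.37×10⁻³))^(1/4) = 865 K.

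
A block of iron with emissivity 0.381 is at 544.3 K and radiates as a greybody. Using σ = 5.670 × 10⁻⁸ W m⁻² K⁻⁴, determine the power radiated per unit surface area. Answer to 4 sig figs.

I ≈ 1896 W/m²

Stefan–Boltzmann: I = εσT⁴ = 0.381 × 5.670×10⁻⁸ × (544.3)⁴ = 1896 W/m².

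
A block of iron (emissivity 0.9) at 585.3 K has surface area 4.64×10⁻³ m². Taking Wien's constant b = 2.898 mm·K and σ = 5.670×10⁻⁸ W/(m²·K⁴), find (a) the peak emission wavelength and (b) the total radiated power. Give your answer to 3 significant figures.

λ_max ≈ 4.95 μm; P ≈ 27.8 W

(a) λ_max = b/T = 2.898×10⁻³/585.3 = 4.951×10⁻⁶ m = 4.95 μm.
Area A = 4.64×10⁻³ m².
(b) P = εσAT⁴ = 0.9×5.670×10⁻⁸×4.64×10⁻³×(585.3)⁴ = 27.8 W.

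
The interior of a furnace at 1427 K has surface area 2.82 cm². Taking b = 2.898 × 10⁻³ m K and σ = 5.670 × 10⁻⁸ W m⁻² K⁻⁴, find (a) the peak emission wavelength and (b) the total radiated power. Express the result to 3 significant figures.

λ_max ≈ 2.03 μm; P ≈ 66.3 W

(a) λ_max = b/T = 2.898×10⁻³/1427 = 2.031×10⁻⁶ m = 2.03 μm.
Area A = 2.82 cm² = 2.82×10⁻⁴ m².
(b) P = σAT⁴ = 5.670×10⁻⁸×2.82×10⁻⁴×(1427)⁴ = 66.3 W.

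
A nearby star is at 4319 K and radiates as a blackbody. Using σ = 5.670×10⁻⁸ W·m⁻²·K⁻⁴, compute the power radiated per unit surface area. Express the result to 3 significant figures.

I ≈ 1.97×10⁷ W/m²

Stefan–Boltzmann: I = σT⁴ = 5.670×10⁻⁸ × (4319)⁴ = 1.97×10⁷ W/m².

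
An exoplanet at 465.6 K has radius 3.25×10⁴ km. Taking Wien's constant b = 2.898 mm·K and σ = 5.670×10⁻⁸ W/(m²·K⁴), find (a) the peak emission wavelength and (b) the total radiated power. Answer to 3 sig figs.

(a) λ_max = b/T = 2.898×10⁻³/465.6 = 6.224×10⁻⁶ m = 6.22 μm.
Surface area A = 4πR² = 4π(3.25×10⁷ m)² = 1.32732×10¹⁶ m².
(b) P = σAT⁴ = 5.670×10⁻⁸×1.32732×10¹⁶×(465.6)⁴ = 3.54×10¹⁹ W.

λ_max ≈ 6.22 μm; P ≈ 3.54×10¹⁹ W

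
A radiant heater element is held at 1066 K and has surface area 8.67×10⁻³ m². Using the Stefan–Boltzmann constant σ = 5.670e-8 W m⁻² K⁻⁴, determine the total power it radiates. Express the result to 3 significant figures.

P ≈ 635 W

Area A = 8.67×10⁻³ m².
P = σAT⁴ = 5.670×10⁻⁸ × 8.67×10⁻³ × (1066)⁴ = 635 W.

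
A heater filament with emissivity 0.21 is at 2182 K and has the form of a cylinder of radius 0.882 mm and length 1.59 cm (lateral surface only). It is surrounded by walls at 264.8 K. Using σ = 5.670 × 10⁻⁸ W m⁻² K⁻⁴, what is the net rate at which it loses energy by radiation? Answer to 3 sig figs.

Net loss ≈ 23.8 W

Lateral area A = 2πrL = 2π×8.82×10⁻⁴×0.0159 = 8.81141×10⁻⁵ m².
Net radiated power P_net = εσA(T⁴ − T₀⁴) = 0.21×5.670×10⁻⁸×8.81141×10⁻⁵×(2182⁴ − 264.8⁴).
T⁴ − T₀⁴ = 2.26683×10¹³ − 4.91668×10⁹ = 2.26634×10¹³ K⁴, so P_net = 23.8 W.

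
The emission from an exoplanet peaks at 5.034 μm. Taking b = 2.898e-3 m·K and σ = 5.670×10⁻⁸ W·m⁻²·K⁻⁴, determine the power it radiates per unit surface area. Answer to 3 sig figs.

Wien's law: T = b/λ_max = 2.898×10⁻³/5.034×10⁻⁶ = 575.685 K.
Then I = σT⁴ = 5.670×10⁻⁸×(575.685)⁴ = 6.23×10³ W/m².

I ≈ 6.23×10³ W/m²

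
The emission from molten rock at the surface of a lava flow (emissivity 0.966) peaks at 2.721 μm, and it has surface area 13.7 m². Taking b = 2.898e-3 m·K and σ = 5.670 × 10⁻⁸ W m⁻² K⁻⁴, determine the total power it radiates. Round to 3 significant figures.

P ≈ 9.66×10⁵ W

Wien's law: T = b/λ_max = 2.898×10⁻³/2.721×10⁻⁶ = 1065.05 K.
Area A = 13.7 m².
Then P = εσAT⁴ = 0.966×5.670×10⁻⁸×13.7×(1065.05)⁴ = 9.66×10⁵ W.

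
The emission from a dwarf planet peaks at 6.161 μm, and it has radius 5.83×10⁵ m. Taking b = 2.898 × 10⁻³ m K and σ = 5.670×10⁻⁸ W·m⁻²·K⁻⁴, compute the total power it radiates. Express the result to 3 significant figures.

Wien's law: T = b/λ_max = 2.898×10⁻³/6.161×10⁻⁶ = 470.378 K.
Surface area A = 4πR² = 4π(5.83×10⁵ m)² = 4.27117×10¹² m².
Then P = σAT⁴ = 5.670×10⁻⁸×4.27117×10¹²×(470.378)⁴ = 1.19×10¹⁶ W.

P ≈ 1.19×10¹⁶ W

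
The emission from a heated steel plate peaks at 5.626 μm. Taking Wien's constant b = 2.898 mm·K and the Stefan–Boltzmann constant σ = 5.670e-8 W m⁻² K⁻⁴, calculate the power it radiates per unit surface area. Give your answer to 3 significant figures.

I ≈ 3.99×10³ W/m²

Wien's law: T = b/λ_max = 2.898×10⁻³/5.626×10⁻⁶ = 515.108 K.
Then I = σT⁴ = 5.670×10⁻⁸×(515.108)⁴ = 3.99×10³ W/m².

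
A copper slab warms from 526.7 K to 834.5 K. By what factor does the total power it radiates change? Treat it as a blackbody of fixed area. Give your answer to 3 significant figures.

P₂/P₁ ≈ 6.30

P ∝ T⁴, so P₂/P₁ = (T₂/T₁)⁴ = (834.5/526.7)⁴ = (1.58439)⁴ = 6.30.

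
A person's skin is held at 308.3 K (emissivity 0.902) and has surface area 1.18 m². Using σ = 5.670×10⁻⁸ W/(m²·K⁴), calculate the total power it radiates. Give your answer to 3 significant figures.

P ≈ 545 W

Area A = 1.18 m².
P = εσAT⁴ = 0.902 × 5.670×10⁻⁸ × 1.18 × (308.3)⁴ = 545 W.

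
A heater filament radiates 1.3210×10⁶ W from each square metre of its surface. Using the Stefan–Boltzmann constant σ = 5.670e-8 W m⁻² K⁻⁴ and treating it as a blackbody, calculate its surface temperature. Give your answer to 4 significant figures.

T ≈ 2197 K

I = σT⁴, so T = (I/σ)^(1/4) = (1.3210×10⁶/(5.670×10⁻⁸))^(1/4) = 2197 K.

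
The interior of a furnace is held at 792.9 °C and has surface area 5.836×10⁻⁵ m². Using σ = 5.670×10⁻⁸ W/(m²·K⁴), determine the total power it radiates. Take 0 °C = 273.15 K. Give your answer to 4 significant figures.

T = 792.9 °C + 273.15 = 1066.05 K.
Area A = 5.836×10⁻⁵ m².
P = σAT⁴ = 5.670×10⁻⁸ × 5.836×10⁻⁵ × (1066.05)⁴ = 4.274 W.

P ≈ 4.274 W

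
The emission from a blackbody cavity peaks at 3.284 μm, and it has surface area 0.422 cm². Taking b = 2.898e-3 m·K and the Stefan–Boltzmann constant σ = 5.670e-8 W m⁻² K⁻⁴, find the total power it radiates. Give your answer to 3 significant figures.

Wien's law: T = b/λ_max = 2.898×10⁻³/3.284×10⁻⁶ = 882.460 K.
Area A = 0.422 cm² = 4.22×10⁻⁵ m².
Then P = σAT⁴ = 5.670×10⁻⁸×4.22×10⁻⁵×(882.460)⁴ = 1.45 W.

P ≈ 1.45 W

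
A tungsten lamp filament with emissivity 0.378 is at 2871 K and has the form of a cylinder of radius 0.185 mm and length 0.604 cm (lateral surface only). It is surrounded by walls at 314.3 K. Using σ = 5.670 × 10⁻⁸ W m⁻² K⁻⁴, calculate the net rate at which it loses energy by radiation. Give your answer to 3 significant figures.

Lateral area A = 2πrL = 2π×1.85×10⁻⁴×6.04×10⁻³ = 7.02083×10⁻⁶ m².
Net radiated power P_net = εσA(T⁴ − T₀⁴) = 0.378×5.670×10⁻⁸×7.02083×10⁻⁶×(2871⁴ − 314.3⁴).
T⁴ − T₀⁴ = 6.79411×10¹³ − 9.75838×10⁹ = 6.79313×10¹³ K⁴, so P_net = 10.2 W.

Net loss ≈ 10.2 W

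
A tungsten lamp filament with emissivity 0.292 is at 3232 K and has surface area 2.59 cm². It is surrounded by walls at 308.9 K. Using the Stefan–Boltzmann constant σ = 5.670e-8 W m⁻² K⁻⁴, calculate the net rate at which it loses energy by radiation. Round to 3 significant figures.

Net loss ≈ 468 W

Area A = 2.59 cm² = 2.59×10⁻⁴ m².
Net radiated power P_net = εσA(T⁴ − T₀⁴) = 0.292×5.670×10⁻⁸×2.59×10⁻⁴×(3232⁴ − 308.9⁴).
T⁴ − T₀⁴ = 1.09115×10¹⁴ − 9.10483×10⁹ = 1.09106×10¹⁴ K⁴, so P_net = 468 W.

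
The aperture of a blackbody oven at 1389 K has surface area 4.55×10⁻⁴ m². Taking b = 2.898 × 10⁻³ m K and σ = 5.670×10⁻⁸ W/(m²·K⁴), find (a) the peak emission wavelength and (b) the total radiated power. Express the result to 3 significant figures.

λ_max ≈ 2.09×10³ nm; P ≈ 96.0 W

(a) λ_max = b/T = 2.898×10⁻³/1389 = 2.086×10⁻⁶ m = 2.09×10³ nm.
Area A = 4.55×10⁻⁴ m².
(b) P = σAT⁴ = 5.670×10⁻⁸×4.55×10⁻⁴×(1389)⁴ = 96.0 W.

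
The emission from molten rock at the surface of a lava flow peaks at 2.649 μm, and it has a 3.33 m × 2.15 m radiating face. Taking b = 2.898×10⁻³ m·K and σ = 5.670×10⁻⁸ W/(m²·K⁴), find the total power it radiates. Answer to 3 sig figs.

P ≈ 5.81×10⁵ W

Wien's law: T = b/λ_max = 2.898×10⁻³/2.649×10⁻⁶ = 1094.00 K.
Area A = 3.33 × 2.15 = 7.1595 m².
Then P = σAT⁴ = 5.670×10⁻⁸×7.1595×(1094.00)⁴ = 5.81×10⁵ W.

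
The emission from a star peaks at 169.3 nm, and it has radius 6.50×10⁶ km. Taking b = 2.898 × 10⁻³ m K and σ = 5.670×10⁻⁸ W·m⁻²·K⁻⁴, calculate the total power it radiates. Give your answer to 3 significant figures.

Wien's law: T = b/λ_max = 2.898×10⁻³/1.693×10⁻⁷ = 17117.5 K.
Surface area A = 4πR² = 4π(6.50×10⁹ m)² = 5.30929×10²⁰ m².
Then P = σAT⁴ = 5.670×10⁻⁸×5.30929×10²⁰×(17117.5)⁴ = 2.58×10³⁰ W.

P ≈ 2.58×10³⁰ W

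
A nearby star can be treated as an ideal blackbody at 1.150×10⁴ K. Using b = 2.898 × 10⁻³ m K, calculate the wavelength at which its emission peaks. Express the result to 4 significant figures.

Wien's displacement law: λ_max = b/T = (2.898×10⁻³ m·K)/(1.150×10⁴ K) = 2.5200×10⁻⁷ m.
That is 252.0 nm, in the ultraviolet range.

λ_max ≈ 252.0 nm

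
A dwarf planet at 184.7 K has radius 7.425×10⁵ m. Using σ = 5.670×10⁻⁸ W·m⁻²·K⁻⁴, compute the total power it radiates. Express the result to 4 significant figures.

Surface area A = 4πR² = 4π(7.425×10⁵ m)² = 6.92792×10¹² m².
P = σAT⁴ = 5.670×10⁻⁸ × 6.92792×10¹² × (184.7)⁴ = 4.571×10¹⁴ W.

P ≈ 4.571×10¹⁴ W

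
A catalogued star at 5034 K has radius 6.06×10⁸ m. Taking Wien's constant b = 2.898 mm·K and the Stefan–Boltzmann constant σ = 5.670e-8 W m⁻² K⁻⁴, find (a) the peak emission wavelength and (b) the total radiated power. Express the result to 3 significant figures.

λ_max ≈ 576 nm; P ≈ 1.68×10²⁶ W

(a) λ_max = b/T = 2.898×10⁻³/5034 = 5.757×10⁻⁷ m = 576 nm.
Surface area A = 4πR² = 4π(6.06×10⁸ m)² = 4.61482×10¹⁸ m².
(b) P = σAT⁴ = 5.670×10⁻⁸×4.61482×10¹⁸×(5034)⁴ = 1.68×10²⁶ W.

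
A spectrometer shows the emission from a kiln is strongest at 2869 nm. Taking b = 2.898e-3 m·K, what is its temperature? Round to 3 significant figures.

T ≈ 1.01×10³ K

Wien's law gives T = b/λ_max = (2.898×10⁻³ m·K)/(2.869×10⁻⁶ m) = 1.01×10³ K.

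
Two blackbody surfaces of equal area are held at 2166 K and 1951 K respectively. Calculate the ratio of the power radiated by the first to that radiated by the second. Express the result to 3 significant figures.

With equal areas, P₁/P₂ = (T₁/T₂)⁴ = (2166/1951)⁴ = 1.52.

P₁/P₂ ≈ 1.52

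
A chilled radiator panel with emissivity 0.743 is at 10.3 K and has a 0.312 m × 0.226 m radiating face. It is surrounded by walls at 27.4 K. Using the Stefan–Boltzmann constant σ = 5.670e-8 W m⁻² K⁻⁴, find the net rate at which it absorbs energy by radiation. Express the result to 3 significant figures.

Area A = 0.312 × 0.226 = 0.070512 m².
Net radiated power P_net = εσA(T⁴ − T₀⁴) = 0.743×5.670×10⁻⁸×0.070512×(10.3⁴ − 27.4⁴).
T⁴ − T₀⁴ = 11255.1 − 5.63641×10⁵ = -5.52386×10⁵ K⁴, so P_net = -1.64×10⁻³ W — negative, meaning a net gain of 1.64×10⁻³ W.

Net gain ≈ 1.64×10⁻³ W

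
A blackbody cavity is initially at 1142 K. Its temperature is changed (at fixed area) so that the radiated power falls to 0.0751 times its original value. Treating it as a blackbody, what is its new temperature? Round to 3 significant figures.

P ∝ T⁴, so T₂/T₁ = (P₂/P₁)^(1/4) = (0.0751)^(1/4) = 0.523492.
T₂ = 1142 × 0.523492 = 598 K.

T₂ ≈ 598 K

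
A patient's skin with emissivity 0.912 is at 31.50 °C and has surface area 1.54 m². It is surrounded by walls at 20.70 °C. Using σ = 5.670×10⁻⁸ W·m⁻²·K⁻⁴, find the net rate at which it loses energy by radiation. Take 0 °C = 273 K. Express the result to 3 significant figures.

T = 31.50 °C + 273 = 304.50 K.
Surroundings: T = 20.70 °C + 273 = 293.70 K.
Area A = 1.54 m².
Net radiated power P_net = εσA(T⁴ − T₀⁴) = 0.912×5.670×10⁻⁸×1.54×(304.50⁴ − 293.70⁴).
T⁴ − T₀⁴ = 8.59704×10⁹ − 7.44073×10⁹ = 1.15631×10⁹ K⁴, so P_net = 92.1 W.

Net loss ≈ 92.1 W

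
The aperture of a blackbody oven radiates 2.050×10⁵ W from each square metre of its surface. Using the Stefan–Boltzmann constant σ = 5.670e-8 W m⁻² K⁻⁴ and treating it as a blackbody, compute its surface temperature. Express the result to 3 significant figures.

T ≈ 1.38×10³ K

I = σT⁴, so T = (I/σ)^(1/4) = (2.050×10⁵/(5.670×10⁻⁸))^(1/4) = 1.38×10³ K.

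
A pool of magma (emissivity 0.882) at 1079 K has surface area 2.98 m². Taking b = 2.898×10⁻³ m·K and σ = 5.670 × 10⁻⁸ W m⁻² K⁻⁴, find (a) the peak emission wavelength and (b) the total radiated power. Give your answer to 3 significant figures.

(a) λ_max = b/T = 2.898×10⁻³/1079 = 2.686×10⁻⁶ m = 2.69×10³ nm.
Area A = 2.98 m².
(b) P = εσAT⁴ = 0.882×5.670×10⁻⁸×2.98×(1079)⁴ = 2.02×10⁵ W.

λ_max ≈ 2.69×10³ nm; P ≈ 2.02×10⁵ W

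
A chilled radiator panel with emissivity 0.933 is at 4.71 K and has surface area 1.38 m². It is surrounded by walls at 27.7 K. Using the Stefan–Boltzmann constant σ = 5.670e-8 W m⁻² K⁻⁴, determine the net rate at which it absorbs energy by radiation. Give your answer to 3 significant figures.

Area A = 1.38 m².
Net radiated power P_net = εσA(T⁴ − T₀⁴) = 0.933×5.670×10⁻⁸×1.38×(4.71⁴ − 27.7⁴).
T⁴ − T₀⁴ = 492.134 − 5.88734×10⁵ = -5.88242×10⁵ K⁴, so P_net = -0.0429 W — negative, meaning a net gain of 0.0429 W.

Net gain ≈ 0.0429 W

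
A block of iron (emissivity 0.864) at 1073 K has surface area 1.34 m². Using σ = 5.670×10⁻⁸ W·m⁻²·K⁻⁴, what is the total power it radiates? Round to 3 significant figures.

Area A = 1.34 m².
P = εσAT⁴ = 0.864 × 5.670×10⁻⁸ × 1.34 × (1073)⁴ = 8.70×10⁴ W.

P ≈ 8.70×10⁴ W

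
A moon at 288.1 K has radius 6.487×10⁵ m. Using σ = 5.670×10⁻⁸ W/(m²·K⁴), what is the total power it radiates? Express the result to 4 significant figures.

Surface area A = 4πR² = 4π(6.487×10⁵ m)² = 5.28808×10¹² m².
P = σAT⁴ = 5.670×10⁻⁸ × 5.28808×10¹² × (288.1)⁴ = 2.066×10¹⁵ W.

P ≈ 2.066×10¹⁵ W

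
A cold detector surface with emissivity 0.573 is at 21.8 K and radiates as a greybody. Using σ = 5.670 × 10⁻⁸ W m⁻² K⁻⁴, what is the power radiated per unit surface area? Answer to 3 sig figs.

I ≈ 7.34×10⁻³ W/m²

Stefan–Boltzmann: I = εσT⁴ = 0.573 × 5.670×10⁻⁸ × (21.8)⁴ = 7.34×10⁻³ W/m².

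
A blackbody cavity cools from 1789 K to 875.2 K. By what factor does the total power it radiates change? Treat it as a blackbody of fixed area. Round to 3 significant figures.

P₂/P₁ ≈ 0.0573

P ∝ T⁴, so P₂/P₁ = (T₂/T₁)⁴ = (875.2/1789)⁴ = (0.489212)⁴ = 0.0573.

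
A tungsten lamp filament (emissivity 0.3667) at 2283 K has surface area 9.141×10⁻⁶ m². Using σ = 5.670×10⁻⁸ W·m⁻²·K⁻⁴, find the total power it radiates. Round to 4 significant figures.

Area A = 9.141×10⁻⁶ m².
P = εσAT⁴ = 0.3667 × 5.670×10⁻⁸ × 9.141×10⁻⁶ × (2283)⁴ = 5.163 W.

P ≈ 5.163 W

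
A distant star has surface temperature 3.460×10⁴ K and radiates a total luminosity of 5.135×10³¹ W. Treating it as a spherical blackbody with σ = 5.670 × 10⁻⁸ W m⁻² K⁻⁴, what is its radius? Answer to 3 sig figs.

L = 4πR²σT⁴ ⇒ R = √(L/(4πσT⁴)).
σT⁴ = 8.12620×10¹⁰ W/m², so R = √(5.135×10³¹/(4π×8.12620×10¹⁰)) = 7.09×10⁹ m.

R ≈ 7.09×10⁹ m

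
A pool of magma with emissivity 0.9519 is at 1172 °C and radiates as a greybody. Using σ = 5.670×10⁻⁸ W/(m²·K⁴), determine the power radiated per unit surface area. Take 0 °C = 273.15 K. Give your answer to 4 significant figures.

T = 1172 °C + 273.15 = 1445.15 K.
Stefan–Boltzmann: I = εσT⁴ = 0.9519 × 5.670×10⁻⁸ × (1445.15)⁴ = 2.354×10⁵ W/m².

I ≈ 2.354×10⁵ W/m²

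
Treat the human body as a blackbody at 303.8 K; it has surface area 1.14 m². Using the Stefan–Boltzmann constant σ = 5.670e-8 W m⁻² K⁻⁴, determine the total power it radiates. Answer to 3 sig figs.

Area A = 1.14 m².
P = σAT⁴ = 5.670×10⁻⁸ × 1.14 × (303.8)⁴ = 551 W.

P ≈ 551 W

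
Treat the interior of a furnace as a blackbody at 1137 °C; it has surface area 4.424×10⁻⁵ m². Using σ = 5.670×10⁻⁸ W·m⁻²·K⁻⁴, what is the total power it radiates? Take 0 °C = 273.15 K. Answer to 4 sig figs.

P ≈ 9.919 W

T = 1137 °C + 273.15 = 1410.15 K.
Area A = 4.424×10⁻⁵ m².
P = σAT⁴ = 5.670×10⁻⁸ × 4.424×10⁻⁵ × (1410.15)⁴ = 9.919 W.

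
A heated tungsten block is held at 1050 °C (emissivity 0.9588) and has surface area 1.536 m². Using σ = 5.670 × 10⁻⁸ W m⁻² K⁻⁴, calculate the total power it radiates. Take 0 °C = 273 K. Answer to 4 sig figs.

P ≈ 2.558×10⁵ W

T = 1050 °C + 273 = 1323 K.
Area A = 1.536 m².
P = εσAT⁴ = 0.9588 × 5.670×10⁻⁸ × 1.536 × (1323)⁴ = 2.558×10⁵ W.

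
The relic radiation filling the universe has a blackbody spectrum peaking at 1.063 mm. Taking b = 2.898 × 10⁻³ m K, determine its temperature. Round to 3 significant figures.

T ≈ 2.73 K

Wien's law gives T = b/λ_max = (2.898×10⁻³ m·K)/(1.063×10⁻³ m) = 2.73 K.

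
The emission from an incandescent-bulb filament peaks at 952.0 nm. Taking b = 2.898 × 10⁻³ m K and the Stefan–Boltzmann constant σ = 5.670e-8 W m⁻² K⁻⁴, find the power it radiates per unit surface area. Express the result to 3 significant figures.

I ≈ 4.87×10⁶ W/m²

Wien's law: T = b/λ_max = 2.898×10⁻³/9.520×10⁻⁷ = 3044.12 K.
Then I = σT⁴ = 5.670×10⁻⁸×(3044.12)⁴ = 4.87×10⁶ W/m².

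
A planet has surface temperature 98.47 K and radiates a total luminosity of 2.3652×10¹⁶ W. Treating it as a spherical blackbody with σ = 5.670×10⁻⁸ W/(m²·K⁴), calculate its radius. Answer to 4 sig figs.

R ≈ 1.879×10⁷ m

L = 4πR²σT⁴ ⇒ R = √(L/(4πσT⁴)).
σT⁴ = 5.33088 W/m², so R = √(2.3652×10¹⁶/(4π×5.33088)) = 1.879×10⁷ m.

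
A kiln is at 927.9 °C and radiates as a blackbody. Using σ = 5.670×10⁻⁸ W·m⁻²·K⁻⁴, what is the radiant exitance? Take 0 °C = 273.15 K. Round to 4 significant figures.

I ≈ 1.180×10⁵ W/m²

T = 927.9 °C + 273.15 = 1201.05 K.
Stefan–Boltzmann: I = σT⁴ = 5.670×10⁻⁸ × (1201.05)⁴ = 1.180×10⁵ W/m².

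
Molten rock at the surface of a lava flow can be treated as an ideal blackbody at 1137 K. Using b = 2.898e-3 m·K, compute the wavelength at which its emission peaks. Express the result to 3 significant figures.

Wien's displacement law: λ_max = b/T = (2.898×10⁻³ m·K)/(1137 K) = 2.549×10⁻⁶ m.
That is 2.55 μm, in the infrared range.

λ_max ≈ 2.55 μm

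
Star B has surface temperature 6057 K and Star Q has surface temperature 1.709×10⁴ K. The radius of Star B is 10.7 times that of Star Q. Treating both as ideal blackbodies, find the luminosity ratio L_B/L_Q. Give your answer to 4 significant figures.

L ∝ R²T⁴, so L_B/L_Q = (R_B/R_Q)²(T_B/T_Q)⁴ = (10.7)² × (6057/1.709×10⁴)⁴ = 114.49 × 0.0157784 = 1.806.

L_B/L_Q ≈ 1.806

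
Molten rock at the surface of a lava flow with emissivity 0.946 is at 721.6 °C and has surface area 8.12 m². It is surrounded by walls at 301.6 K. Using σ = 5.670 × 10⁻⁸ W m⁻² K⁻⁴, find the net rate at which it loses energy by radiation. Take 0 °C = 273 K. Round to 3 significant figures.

T = 721.6 °C + 273 = 994.6 K.
Area A = 8.12 m².
Net radiated power P_net = εσA(T⁴ − T₀⁴) = 0.946×5.670×10⁻⁸×8.12×(994.6⁴ − 301.6⁴).
T⁴ − T₀⁴ = 9.78574×10¹¹ − 8.27419×10⁹ = 9.70300×10¹¹ K⁴, so P_net = 4.23×10⁵ W.

Net loss ≈ 4.23×10⁵ W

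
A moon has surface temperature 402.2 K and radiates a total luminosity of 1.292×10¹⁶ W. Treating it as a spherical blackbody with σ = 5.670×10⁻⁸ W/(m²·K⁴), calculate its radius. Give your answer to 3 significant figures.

R ≈ 8.32×10⁵ m

L = 4πR²σT⁴ ⇒ R = √(L/(4πσT⁴)).
σT⁴ = 1483.72 W/m², so R = √(1.292×10¹⁶/(4π×1483.72)) = 8.32×10⁵ m.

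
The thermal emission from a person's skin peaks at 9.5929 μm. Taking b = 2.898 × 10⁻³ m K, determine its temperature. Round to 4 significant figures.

Wien's law gives T = b/λ_max = (2.898×10⁻³ m·K)/(9.5929×10⁻⁶ m) = 302.1 K.

T ≈ 302.1 K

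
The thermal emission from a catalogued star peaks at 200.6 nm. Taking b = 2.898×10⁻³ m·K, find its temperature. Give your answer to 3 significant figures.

Wien's law gives T = b/λ_max = (2.898×10⁻³ m·K)/(2.006×10⁻⁷ m) = 1.44×10⁴ K.

T ≈ 1.44×10⁴ K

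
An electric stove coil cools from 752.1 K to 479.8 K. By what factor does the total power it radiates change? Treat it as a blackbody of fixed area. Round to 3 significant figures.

P₂/P₁ ≈ 0.166

P ∝ T⁴, so P₂/P₁ = (T₂/T₁)⁴ = (479.8/752.1)⁴ = (0.637947)⁴ = 0.166.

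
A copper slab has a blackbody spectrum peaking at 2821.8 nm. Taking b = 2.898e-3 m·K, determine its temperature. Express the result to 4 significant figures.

T ≈ 1027 K

Wien's law gives T = b/λ_max = (2.898×10⁻³ m·K)/(2.8218×10⁻⁶ m) = 1027 K.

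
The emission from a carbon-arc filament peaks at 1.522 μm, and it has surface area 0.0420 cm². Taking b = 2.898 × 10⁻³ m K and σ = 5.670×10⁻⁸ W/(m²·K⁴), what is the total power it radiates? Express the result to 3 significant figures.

P ≈ 3.13 W

Wien's law: T = b/λ_max = 2.898×10⁻³/1.522×10⁻⁶ = 1904.07 K.
Area A = 0.0420 cm² = 4.20×10⁻⁶ m².
Then P = σAT⁴ = 5.670×10⁻⁸×4.20×10⁻⁶×(1904.07)⁴ = 3.13 W.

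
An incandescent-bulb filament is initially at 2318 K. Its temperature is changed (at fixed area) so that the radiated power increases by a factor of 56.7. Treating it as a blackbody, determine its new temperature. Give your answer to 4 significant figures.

T₂ ≈ 6361 K

P ∝ T⁴, so T₂/T₁ = (P₂/P₁)^(1/4) = (56.7)^(1/4) = 2.74407.
T₂ = 2318 × 2.74407 = 6361 K.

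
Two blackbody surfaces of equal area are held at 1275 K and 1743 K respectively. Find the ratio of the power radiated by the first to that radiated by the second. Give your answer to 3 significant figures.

P₁/P₂ ≈ 0.286

With equal areas, P₁/P₂ = (T₁/T₂)⁴ = (1275/1743)⁴ = 0.286.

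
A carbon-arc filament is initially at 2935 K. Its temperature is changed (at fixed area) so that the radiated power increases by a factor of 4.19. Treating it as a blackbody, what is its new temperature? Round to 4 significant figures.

T₂ ≈ 4199 K

P ∝ T⁴, so T₂/T₁ = (P₂/P₁)^(1/4) = (4.19)^(1/4) = 1.43072.
T₂ = 2935 × 1.43072 = 4199 K.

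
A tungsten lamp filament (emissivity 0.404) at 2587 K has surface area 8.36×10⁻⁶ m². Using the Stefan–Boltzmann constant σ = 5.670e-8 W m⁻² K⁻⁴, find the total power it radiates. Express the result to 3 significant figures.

Area A = 8.36×10⁻⁶ m².
P = εσAT⁴ = 0.404 × 5.670×10⁻⁸ × 8.36×10⁻⁶ × (2587)⁴ = 8.58 W.

P ≈ 8.58 W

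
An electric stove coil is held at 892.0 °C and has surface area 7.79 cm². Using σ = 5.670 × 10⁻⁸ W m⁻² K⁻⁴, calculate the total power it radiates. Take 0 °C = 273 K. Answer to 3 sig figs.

T = 892.0 °C + 273 = 1165.0 K.
Area A = 7.79 cm² = 7.79×10⁻⁴ m².
P = σAT⁴ = 5.670×10⁻⁸ × 7.79×10⁻⁴ × (1165.0)⁴ = 81.4 W.

P ≈ 81.4 W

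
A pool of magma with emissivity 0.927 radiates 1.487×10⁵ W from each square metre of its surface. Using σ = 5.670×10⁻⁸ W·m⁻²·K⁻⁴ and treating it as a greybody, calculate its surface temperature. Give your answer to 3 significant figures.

I = εσT⁴, so T = (I/εσ)^(1/4) = (1.487×10⁵/(0.927×5.670×10⁻⁸))^(1/4) = 1.30×10³ K.

T ≈ 1.30×10³ K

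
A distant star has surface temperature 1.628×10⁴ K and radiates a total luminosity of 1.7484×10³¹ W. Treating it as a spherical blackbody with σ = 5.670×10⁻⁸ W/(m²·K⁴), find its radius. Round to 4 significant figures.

R ≈ 1.869×10¹⁰ m

L = 4πR²σT⁴ ⇒ R = √(L/(4πσT⁴)).
σT⁴ = 3.98291×10⁹ W/m², so R = √(1.7484×10³¹/(4π×3.98291×10⁹)) = 1.869×10¹⁰ m.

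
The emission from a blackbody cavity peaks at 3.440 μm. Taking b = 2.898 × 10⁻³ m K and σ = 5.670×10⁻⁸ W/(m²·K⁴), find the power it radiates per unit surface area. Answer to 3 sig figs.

Wien's law: T = b/λ_max = 2.898×10⁻³/3.440×10⁻⁶ = 842.442 K.
Then I = σT⁴ = 5.670×10⁻⁸×(842.442)⁴ = 2.86×10⁴ W/m².

I ≈ 2.86×10⁴ W/m²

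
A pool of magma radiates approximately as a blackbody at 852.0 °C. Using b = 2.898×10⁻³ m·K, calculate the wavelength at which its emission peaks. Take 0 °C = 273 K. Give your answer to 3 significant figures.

λ_max ≈ 2.58 μm

T = 852.0 °C + 273 = 1125.0 K.
Wien's displacement law: λ_max = b/T = (2.898×10⁻³ m·K)/(1125.0 K) = 2.576×10⁻⁶ m.
That is 2.58 μm, in the infrared range.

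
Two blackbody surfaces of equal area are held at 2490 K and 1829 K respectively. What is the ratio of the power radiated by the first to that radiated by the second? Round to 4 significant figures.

With equal areas, P₁/P₂ = (T₁/T₂)⁴ = (2490/1829)⁴ = 3.435.

P₁/P₂ ≈ 3.435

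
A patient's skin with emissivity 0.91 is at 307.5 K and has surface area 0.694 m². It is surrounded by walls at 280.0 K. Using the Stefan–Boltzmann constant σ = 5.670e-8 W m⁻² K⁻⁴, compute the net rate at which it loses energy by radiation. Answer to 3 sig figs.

Net loss ≈ 100 W

Area A = 0.694 m².
Net radiated power P_net = εσA(T⁴ − T₀⁴) = 0.91×5.670×10⁻⁸×0.694×(307.5⁴ − 280.0⁴).
T⁴ − T₀⁴ = 8.94088×10⁹ − 6.14656×10⁹ = 2.79432×10⁹ K⁴, so P_net = 100 W.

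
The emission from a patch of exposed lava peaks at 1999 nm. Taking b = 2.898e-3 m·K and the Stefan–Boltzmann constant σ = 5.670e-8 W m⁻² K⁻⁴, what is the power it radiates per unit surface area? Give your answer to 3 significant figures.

I ≈ 2.50×10⁵ W/m²

Wien's law: T = b/λ_max = 2.898×10⁻³/1.999×10⁻⁶ = 1449.72 K.
Then I = σT⁴ = 5.670×10⁻⁸×(1449.72)⁴ = 2.50×10⁵ W/m².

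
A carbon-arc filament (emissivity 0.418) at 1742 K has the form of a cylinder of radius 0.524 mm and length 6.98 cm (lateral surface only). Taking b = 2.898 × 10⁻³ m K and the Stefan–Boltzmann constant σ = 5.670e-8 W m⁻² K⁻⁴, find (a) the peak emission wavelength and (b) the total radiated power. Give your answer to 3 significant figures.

λ_max ≈ 1.66×10³ nm; P ≈ 50.2 W

(a) λ_max = b/T = 2.898×10⁻³/1742 = 1.664×10⁻⁶ m = 1.66×10³ nm.
Lateral area A = 2πrL = 2π×5.24×10⁻⁴×0.0698 = 2.29809×10⁻⁴ m².
(b) P = εσAT⁴ = 0.418×5.670×10⁻⁸×2.29809×10⁻⁴×(1742)⁴ = 50.2 W.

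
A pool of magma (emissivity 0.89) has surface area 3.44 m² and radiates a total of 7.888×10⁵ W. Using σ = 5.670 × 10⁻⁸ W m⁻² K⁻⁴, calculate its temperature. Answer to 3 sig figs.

T ≈ 1.46×10³ K

Area A = 3.44 m².
P = εσAT⁴ ⇒ T = (P/(εσA))^(1/4) = (7.888×10⁵/(0.89×5.670×10⁻⁸×3.44))^(1/4) = 1.46×10³ K.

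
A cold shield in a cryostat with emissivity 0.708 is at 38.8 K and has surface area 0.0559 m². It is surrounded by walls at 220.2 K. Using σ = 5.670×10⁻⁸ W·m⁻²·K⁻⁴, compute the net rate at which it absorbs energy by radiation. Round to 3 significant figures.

Net gain ≈ 5.27 W

Area A = 0.0559 m².
Net radiated power P_net = εσA(T⁴ − T₀⁴) = 0.708×5.670×10⁻⁸×0.0559×(38.8⁴ − 220.2⁴).
T⁴ − T₀⁴ = 2.26635×10⁶ − 2.35109×10⁹ = -2.34882×10⁹ K⁴, so P_net = -5.27 W — negative, meaning a net gain of 5.27 W.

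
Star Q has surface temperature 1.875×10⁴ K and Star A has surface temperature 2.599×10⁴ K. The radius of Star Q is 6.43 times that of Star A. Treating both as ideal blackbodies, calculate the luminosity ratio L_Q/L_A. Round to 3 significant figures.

L_Q/L_A ≈ 11.2

L ∝ R²T⁴, so L_Q/L_A = (R_Q/R_A)²(T_Q/T_A)⁴ = (6.43)² × (1.875×10⁴/2.599×10⁴)⁴ = 41.3449 × 0.270882 = 11.2.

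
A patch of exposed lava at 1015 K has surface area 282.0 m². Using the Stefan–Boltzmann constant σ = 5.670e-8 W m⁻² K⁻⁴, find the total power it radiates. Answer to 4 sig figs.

Area A = 282.0 m².
P = σAT⁴ = 5.670×10⁻⁸ × 282.0 × (1015)⁴ = 1.697×10⁷ W.

P ≈ 1.697×10⁷ W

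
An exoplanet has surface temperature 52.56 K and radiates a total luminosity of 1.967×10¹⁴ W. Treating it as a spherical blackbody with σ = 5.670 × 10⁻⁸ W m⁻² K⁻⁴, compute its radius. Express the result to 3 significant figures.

R ≈ 6.01×10⁶ m

L = 4πR²σT⁴ ⇒ R = √(L/(4πσT⁴)).
σT⁴ = 0.432718 W/m², so R = √(1.967×10¹⁴/(4π×0.432718)) = 6.01×10⁶ m.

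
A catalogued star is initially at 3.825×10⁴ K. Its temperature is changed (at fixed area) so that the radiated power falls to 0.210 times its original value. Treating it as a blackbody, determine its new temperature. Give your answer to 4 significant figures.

T₂ ≈ 2.589×10⁴ K

P ∝ T⁴, so T₂/T₁ = (P₂/P₁)^(1/4) = (0.210)^(1/4) = 0.676947.
T₂ = 3.825×10⁴ × 0.676947 = 2.589×10⁴ K.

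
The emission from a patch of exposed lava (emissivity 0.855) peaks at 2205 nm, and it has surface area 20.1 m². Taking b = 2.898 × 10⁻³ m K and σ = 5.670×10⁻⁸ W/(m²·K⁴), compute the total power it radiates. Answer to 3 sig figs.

P ≈ 2.91×10⁶ W

Wien's law: T = b/λ_max = 2.898×10⁻³/2.205×10⁻⁶ = 1314.29 K.
Area A = 20.1 m².
Then P = εσAT⁴ = 0.855×5.670×10⁻⁸×20.1×(1314.29)⁴ = 2.91×10⁶ W.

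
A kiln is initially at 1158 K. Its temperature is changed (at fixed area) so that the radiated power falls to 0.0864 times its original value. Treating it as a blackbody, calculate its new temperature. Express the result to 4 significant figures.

P ∝ T⁴, so T₂/T₁ = (P₂/P₁)^(1/4) = (0.0864)^(1/4) = 0.542161.
T₂ = 1158 × 0.542161 = 627.8 K.

T₂ ≈ 627.8 K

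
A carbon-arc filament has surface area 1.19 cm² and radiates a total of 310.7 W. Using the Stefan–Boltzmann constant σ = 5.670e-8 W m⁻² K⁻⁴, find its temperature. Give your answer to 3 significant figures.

Area A = 1.19 cm² = 1.19×10⁻⁴ m².
P = σAT⁴ ⇒ T = (P/(σA))^(1/4) = (310.7/(5.670×10⁻⁸×1.19×10⁻⁴))^(1/4) = 2.60×10³ K.

T ≈ 2.60×10³ K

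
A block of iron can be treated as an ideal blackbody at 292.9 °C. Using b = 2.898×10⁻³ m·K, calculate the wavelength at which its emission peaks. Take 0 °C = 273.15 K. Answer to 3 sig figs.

T = 292.9 °C + 273.15 = 566.05 K.
Wien's displacement law: λ_max = b/T = (2.898×10⁻³ m·K)/(566.05 K) = 5.120×10⁻⁶ m.
That is 5.12 μm, in the infrared range.

λ_max ≈ 5.12 μm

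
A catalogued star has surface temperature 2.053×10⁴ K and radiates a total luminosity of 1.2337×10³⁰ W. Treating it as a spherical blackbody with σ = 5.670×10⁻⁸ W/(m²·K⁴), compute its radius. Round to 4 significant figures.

R ≈ 3.122×10⁹ m

L = 4πR²σT⁴ ⇒ R = √(L/(4πσT⁴)).
σT⁴ = 1.00725×10¹⁰ W/m², so R = √(1.2337×10³⁰/(4π×1.00725×10¹⁰)) = 3.122×10⁹ m.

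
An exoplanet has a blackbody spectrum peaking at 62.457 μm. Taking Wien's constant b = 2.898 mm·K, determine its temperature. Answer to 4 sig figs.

Wien's law gives T = b/λ_max = (2.898×10⁻³ m·K)/(6.2457×10⁻⁵ m) = 46.40 K.

T ≈ 46.40 K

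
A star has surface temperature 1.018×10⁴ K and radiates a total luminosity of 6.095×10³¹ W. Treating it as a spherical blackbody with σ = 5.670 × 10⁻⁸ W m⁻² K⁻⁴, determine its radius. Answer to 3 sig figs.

L = 4πR²σT⁴ ⇒ R = √(L/(4πσT⁴)).
σT⁴ = 6.08940×10⁸ W/m², so R = √(6.095×10³¹/(4π×6.08940×10⁸)) = 8.92×10¹⁰ m.

R ≈ 8.92×10¹⁰ m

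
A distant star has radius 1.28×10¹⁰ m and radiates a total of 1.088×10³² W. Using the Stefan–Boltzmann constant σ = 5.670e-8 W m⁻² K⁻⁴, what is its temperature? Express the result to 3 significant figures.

Surface area A = 4πR² = 4π(1.28×10¹⁰ m)² = 2.05887×10²¹ m².
P = σAT⁴ ⇒ T = (P/(σA))^(1/4) = (1.088×10³²/(5.670×10⁻⁸×2.05887×10²¹))^(1/4) = 3.11×10⁴ K.

T ≈ 3.11×10⁴ K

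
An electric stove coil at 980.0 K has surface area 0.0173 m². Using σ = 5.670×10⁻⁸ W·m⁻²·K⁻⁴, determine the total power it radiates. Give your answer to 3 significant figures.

Area A = 0.0173 m².
P = σAT⁴ = 5.670×10⁻⁸ × 0.0173 × (980.0)⁴ = 905 W.

P ≈ 905 W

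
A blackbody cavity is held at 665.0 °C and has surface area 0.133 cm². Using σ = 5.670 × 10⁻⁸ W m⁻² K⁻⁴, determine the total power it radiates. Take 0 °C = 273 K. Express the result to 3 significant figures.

P ≈ 0.584 W

T = 665.0 °C + 273 = 938.0 K.
Area A = 0.133 cm² = 1.33×10⁻⁵ m².
P = σAT⁴ = 5.670×10⁻⁸ × 1.33×10⁻⁵ × (938.0)⁴ = 0.584 W.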